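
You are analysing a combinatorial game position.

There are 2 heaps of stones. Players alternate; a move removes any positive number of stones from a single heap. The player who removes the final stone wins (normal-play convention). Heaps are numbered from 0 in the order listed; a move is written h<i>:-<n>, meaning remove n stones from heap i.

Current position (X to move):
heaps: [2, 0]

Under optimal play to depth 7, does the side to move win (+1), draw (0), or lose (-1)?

p1 X@[(2,0)]: h0:-1[(1,0)]-1 h0:-2[(0,0)]+1*
p2 O@[(0,0)] terminal -1; root [(2,0)] d7

value((2,0), X) = +1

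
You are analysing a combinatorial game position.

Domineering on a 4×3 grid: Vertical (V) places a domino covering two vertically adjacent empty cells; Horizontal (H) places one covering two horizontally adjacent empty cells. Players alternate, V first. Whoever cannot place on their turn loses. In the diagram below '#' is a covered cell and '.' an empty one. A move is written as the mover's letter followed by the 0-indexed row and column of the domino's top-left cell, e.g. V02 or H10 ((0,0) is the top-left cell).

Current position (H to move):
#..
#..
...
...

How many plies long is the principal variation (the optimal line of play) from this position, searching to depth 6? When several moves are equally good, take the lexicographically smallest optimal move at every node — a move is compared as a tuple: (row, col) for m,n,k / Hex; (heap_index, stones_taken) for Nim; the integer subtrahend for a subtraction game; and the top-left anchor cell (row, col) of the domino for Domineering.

PV length from [#../#../.../...]: 4 plies

ply 1, H at #../#../.../... | H01=-1→###/#../.../...*; H11=-1→#../###/.../...; H20=-1→#../#../##./...; H21=-1→#../#../.##/...; H30=-1→#../#../.../##.; H31=-1→#../#../.../.##
ply 2, V at ###/#../.../... | V11=+1→###/##./.#./...*; V12=-1→###/#.#/..#/...; V20=-1→###/#../#../#..; V21=+1→###/#../.#./.#.; V22=-1→###/#../..#/..#
ply 3, H at ###/##./.#./... | H30=-1→###/##./.#./##.*; H31=-1→###/##./.#./.##
ply 4, V at ###/##./.#./##. | V12=+1→###/###/.##/##.*; V22=+1→###/##./.##/###
ply 5: ###/###/.##/##. is terminal -1 (H); from #../#../.../... depth 6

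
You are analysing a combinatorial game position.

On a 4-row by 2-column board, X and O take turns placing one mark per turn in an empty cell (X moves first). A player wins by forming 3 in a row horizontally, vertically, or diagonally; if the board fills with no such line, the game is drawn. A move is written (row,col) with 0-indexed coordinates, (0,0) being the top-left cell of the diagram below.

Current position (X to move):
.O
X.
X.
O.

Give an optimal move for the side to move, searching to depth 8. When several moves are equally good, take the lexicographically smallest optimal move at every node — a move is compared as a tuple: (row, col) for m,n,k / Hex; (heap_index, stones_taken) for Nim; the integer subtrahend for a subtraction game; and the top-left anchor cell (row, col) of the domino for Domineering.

X's best at [.O/X./X./O.]: (0,0)

p1 X@[.O/X./X./O.]: (0,0)[XO/X./X./O.]+1* (1,1)[.O/XX/X./O.]+0 (2,1)[.O/X./XX/O.]+0 (3,1)[.O/X./X./OX]+0
p2 O@[XO/X./X./O.] terminal -1; root [.O/X./X./O.] d8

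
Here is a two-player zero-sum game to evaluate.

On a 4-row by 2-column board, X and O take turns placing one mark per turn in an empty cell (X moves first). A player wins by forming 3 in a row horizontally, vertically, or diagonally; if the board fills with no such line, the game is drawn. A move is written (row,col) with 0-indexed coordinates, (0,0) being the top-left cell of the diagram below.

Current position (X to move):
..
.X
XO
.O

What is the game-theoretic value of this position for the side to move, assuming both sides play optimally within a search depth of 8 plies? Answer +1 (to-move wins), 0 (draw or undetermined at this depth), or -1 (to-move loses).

p1 X@[../.X/XO/.O]: (0,0)[X./.X/XO/.O]+0 (0,1)[.X/.X/XO/.O]+0 (1,0)[../XX/XO/.O]+1* (3,0)[../.X/XO/XO]+0
p2 O@[../XX/XO/.O]: (0,0)[O./XX/XO/.O]-1* (0,1)[.O/XX/XO/.O]-1 (3,0)[../XX/XO/OO]-1
p3 X@[O./XX/XO/.O]: (0,1)[OX/XX/XO/.O]+0 (3,0)[O./XX/XO/XO]+1*
p4 O@[O./XX/XO/XO] terminal -1; root [../.X/XO/.O] d8

value(../.X/XO/.O, X) = +1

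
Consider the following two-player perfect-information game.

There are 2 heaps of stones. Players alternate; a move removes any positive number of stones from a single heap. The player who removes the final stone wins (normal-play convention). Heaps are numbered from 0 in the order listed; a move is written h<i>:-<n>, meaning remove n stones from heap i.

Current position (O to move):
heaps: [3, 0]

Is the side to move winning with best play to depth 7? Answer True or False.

[(3,0)] O move#1: h0:-1:-1/(2,0), h0:-2:-1/(1,0), h0:-3:+1/(0,0)*
[(0,0)] end (terminal -1, X#2); searched (3,0) to 7

O winning at [(3,0)]: True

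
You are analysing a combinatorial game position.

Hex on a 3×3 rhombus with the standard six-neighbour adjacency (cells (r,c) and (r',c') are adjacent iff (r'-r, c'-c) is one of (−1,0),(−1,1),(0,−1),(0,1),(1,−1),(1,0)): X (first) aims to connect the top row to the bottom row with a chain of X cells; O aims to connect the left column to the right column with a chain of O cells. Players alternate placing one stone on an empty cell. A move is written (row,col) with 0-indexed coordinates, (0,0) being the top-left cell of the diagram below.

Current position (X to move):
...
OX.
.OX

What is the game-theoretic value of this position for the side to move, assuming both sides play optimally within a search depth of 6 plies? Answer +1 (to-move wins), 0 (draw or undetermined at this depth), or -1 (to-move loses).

value(.../OX./.OX, X) = +1

ply 1, X at .../OX./.OX | (0,0)=+1→X../OX./.OX*; (0,1)=+1→.X./OX./.OX; (0,2)=+1→..X/OX./.OX; (1,2)=+1→.../OXX/.OX; (2,0)=+1→.../OX./XOX
ply 2, O at X../OX./.OX | (0,1)=-1→XO./OX./.OX*; (0,2)=-1→X.O/OX./.OX; (1,2)=-1→X../OXO/.OX; (2,0)=-1→X../OX./OOX
ply 3, X at XO./OX./.OX | (0,2)=+1→XOX/OX./.OX*; (1,2)=-1→XO./OXX/.OX; (2,0)=-1→XO./OX./XOX
ply 4, O at XOX/OX./.OX | (1,2)=-1→XOX/OXO/.OX*; (2,0)=-1→XOX/OX./OOX
ply 5, X at XOX/OXO/.OX | (2,0)=+1→XOX/OXO/XOX*
ply 6: XOX/OXO/XOX is terminal -1 (O); from .../OX./.OX depth 6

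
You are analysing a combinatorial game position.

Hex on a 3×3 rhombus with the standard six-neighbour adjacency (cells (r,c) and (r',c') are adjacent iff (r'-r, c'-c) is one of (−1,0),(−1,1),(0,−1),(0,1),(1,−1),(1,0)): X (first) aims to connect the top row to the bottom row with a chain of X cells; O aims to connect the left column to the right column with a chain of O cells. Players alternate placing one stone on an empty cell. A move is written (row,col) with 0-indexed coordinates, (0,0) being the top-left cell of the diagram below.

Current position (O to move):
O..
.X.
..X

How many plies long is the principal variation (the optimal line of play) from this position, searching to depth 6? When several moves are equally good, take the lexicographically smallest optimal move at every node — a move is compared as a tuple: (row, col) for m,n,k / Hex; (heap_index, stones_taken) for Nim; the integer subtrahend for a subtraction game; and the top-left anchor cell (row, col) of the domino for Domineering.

[O../.X./..X] O move#1: (0,1):-1/OO./.X./..X*, (0,2):-1/O.O/.X./..X, (1,0):-1/O../OX./..X, (1,2):-1/O../.XO/..X, (2,0):-1/O../.X./O.X, (2,1):-1/O../.X./.OX
[OO./.X./..X] X move#2: (0,2):+1/OOX/.X./..X*, (1,0):-1/OO./XX./..X, (1,2):-1/OO./.XX/..X, (2,0):-1/OO./.X./X.X, (2,1):-1/OO./.X./.XX
[OOX/.X./..X] O move#3: (1,0):-1/OOX/OX./..X*, (1,2):-1/OOX/.XO/..X, (2,0):-1/OOX/.X./O.X, (2,1):-1/OOX/.X./.OX
[OOX/OX./..X] X move#4: (1,2):+1/OOX/OXX/..X*, (2,0):+1/OOX/OX./X.X, (2,1):+1/OOX/OX./.XX
[OOX/OXX/..X] end (terminal -1, O#5); searched O../.X./..X to 6

PV length from [O../.X./..X]: 4 plies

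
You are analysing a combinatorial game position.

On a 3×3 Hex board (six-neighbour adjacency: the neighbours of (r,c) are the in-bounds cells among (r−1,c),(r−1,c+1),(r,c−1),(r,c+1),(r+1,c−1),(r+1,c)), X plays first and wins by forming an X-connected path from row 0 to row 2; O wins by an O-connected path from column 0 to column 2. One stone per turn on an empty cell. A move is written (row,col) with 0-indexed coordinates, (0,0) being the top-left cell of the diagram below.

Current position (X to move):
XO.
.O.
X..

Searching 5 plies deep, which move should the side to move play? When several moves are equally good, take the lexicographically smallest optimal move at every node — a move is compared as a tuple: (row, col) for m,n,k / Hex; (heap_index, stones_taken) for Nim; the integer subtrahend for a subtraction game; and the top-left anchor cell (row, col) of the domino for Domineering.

X's best at [XO./.O./X..]: (0,2)

p1 X@[XO./.O./X..]: (0,2)[XOX/.O./X..]+1* (1,0)[XO./XO./X..]+1 (1,2)[XO./.OX/X..]+1 (2,1)[XO./.O./XX.]-1 (2,2)[XO./.O./X.X]-1
p2 O@[XOX/.O./X..]: (1,0)[XOX/OO./X..]-1* (1,2)[XOX/.OO/X..]-1 (2,1)[XOX/.O./XO.]-1 (2,2)[XOX/.O./X.O]-1
p3 X@[XOX/OO./X..]: (1,2)[XOX/OOX/X..]+1* (2,1)[XOX/OO./XX.]-1 (2,2)[XOX/OO./X.X]-1
p4 O@[XOX/OOX/X..]: (2,1)[XOX/OOX/XO.]-1* (2,2)[XOX/OOX/X.O]-1
p5 X@[XOX/OOX/XO.]: (2,2)[XOX/OOX/XOX]+1*
p6 O@[XOX/OOX/XOX] terminal -1; root [XO./.O./X..] d5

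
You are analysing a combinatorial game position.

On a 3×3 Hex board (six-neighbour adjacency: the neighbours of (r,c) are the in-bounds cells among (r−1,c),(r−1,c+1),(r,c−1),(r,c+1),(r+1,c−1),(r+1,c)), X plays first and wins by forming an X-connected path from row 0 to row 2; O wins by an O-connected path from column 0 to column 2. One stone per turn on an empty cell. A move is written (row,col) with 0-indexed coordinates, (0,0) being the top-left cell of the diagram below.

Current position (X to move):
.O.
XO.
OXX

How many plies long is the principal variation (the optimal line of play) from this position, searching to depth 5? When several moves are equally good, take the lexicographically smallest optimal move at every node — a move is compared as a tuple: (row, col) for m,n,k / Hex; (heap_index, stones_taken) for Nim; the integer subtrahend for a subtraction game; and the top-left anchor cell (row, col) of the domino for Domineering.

PV length from [.O./XO./OXX]: 2 plies

[.O./XO./OXX] X move#1: (0,0):-1/XO./XO./OXX*, (0,2):-1/.OX/XO./OXX, (1,2):-1/.O./XOX/OXX
[XO./XO./OXX] O move#2: (0,2):+1/XOO/XO./OXX*, (1,2):+1/XO./XOO/OXX
[XOO/XO./OXX] end (terminal -1, X#3); searched .O./XO./OXX to 5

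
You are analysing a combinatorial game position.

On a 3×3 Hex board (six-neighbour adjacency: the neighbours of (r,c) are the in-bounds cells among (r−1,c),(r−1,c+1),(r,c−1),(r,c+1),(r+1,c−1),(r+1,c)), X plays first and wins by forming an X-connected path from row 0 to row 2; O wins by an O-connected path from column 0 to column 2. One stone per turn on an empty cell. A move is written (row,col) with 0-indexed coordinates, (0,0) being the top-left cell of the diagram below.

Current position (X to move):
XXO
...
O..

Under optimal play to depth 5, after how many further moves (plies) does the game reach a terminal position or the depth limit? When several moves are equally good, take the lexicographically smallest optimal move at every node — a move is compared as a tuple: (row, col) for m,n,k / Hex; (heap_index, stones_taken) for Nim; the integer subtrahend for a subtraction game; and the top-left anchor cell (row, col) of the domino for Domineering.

ply 1, X at XXO/.../O.. | (1,0)=-1→XXO/X../O..*; (1,1)=-1→XXO/.X./O..; (1,2)=-1→XXO/..X/O..; (2,1)=-1→XXO/.../OX.; (2,2)=-1→XXO/.../O.X
ply 2, O at XXO/X../O.. | (1,1)=+1→XXO/XO./O..*; (1,2)=+1→XXO/X.O/O..; (2,1)=+1→XXO/X../OO.; (2,2)=+1→XXO/X../O.O
ply 3: XXO/XO./O.. is terminal -1 (X); from XXO/.../O.. depth 5

PV length from [XXO/.../O..]: 2 plies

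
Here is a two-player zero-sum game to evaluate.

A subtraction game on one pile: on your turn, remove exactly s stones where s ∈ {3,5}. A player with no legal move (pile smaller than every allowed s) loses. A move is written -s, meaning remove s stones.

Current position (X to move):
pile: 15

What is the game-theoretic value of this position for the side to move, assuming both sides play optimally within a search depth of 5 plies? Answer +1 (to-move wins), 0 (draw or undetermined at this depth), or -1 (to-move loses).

value(15, X) = +1

p1 X@[15]: -3[12]-1 -5[10]+1*
p2 O@[10]: -3[7]-1* -5[5]-1
p3 X@[7]: -3[4]-1 -5[2]+1*
p4 O@[2] terminal -1; root [15] d5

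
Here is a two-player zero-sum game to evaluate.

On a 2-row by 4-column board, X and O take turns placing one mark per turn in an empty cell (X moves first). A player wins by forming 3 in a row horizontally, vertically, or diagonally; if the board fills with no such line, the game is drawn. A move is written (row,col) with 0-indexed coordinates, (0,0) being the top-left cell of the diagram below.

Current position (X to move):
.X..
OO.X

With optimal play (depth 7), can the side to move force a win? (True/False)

X winning at [.X../OO.X]: False

ply 1, X at .X../OO.X | (0,0)=-1→XX../OO.X; (0,2)=-1→.XX./OO.X; (0,3)=-1→.X.X/OO.X; (1,2)=+0→.X../OOXX*
ply 2, O at .X../OOXX | (0,0)=+0→OX../OOXX*; (0,2)=+0→.XO./OOXX; (0,3)=+0→.X.O/OOXX
ply 3, X at OX../OOXX | (0,2)=+0→OXX./OOXX*; (0,3)=+0→OX.X/OOXX
ply 4, O at OXX./OOXX | (0,3)=+0→OXXO/OOXX*
ply 5: OXXO/OOXX is terminal +0 (X); from .X../OO.X depth 7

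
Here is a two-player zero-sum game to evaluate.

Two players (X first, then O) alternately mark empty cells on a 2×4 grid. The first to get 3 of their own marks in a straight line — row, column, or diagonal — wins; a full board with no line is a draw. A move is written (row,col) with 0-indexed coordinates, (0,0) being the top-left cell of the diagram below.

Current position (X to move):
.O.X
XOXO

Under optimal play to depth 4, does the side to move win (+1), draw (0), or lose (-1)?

[.O.X/XOXO] X move#1: (0,0):+0/XO.X/XOXO*, (0,2):+0/.OXX/XOXO
[XO.X/XOXO] O move#2: (0,2):+0/XOOX/XOXO*
[XOOX/XOXO] end (terminal +0, X#3); searched .O.X/XOXO to 4

value(.O.X/XOXO, X) = 0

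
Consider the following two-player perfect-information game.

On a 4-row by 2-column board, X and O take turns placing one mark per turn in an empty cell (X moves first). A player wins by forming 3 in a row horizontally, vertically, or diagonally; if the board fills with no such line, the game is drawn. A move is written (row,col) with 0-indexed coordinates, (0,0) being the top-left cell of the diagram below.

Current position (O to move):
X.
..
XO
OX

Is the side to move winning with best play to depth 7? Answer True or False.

O winning at [X./../XO/OX]: False

p1 O@[X./../XO/OX]: (0,1)[XO/../XO/OX]-1 (1,0)[X./O./XO/OX]+0* (1,1)[X./.O/XO/OX]-1
p2 X@[X./O./XO/OX]: (0,1)[XX/O./XO/OX]+0* (1,1)[X./OX/XO/OX]+0
p3 O@[XX/O./XO/OX]: (1,1)[XX/OO/XO/OX]+0*
p4 X@[XX/OO/XO/OX] terminal +0; root [X./../XO/OX] d7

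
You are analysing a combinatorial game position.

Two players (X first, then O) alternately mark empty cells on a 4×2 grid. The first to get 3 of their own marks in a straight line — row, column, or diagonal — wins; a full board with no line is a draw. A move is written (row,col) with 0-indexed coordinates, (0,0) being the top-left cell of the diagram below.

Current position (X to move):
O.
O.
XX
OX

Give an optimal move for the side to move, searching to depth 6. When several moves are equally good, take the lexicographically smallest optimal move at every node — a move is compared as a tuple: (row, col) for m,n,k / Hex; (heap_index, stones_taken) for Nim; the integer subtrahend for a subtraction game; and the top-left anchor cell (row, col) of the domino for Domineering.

X's best at [O./O./XX/OX]: (1,1)

p1 X@[O./O./XX/OX]: (0,1)[OX/O./XX/OX]+0 (1,1)[O./OX/XX/OX]+1*
p2 O@[O./OX/XX/OX] terminal -1; root [O./O./XX/OX] d6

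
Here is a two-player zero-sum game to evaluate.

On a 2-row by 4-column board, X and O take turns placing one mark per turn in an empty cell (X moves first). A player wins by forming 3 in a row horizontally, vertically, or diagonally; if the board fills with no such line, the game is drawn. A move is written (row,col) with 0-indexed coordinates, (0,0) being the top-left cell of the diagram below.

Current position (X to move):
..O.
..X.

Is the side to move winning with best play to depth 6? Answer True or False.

p1 X@[..O./..X.]: (0,0)[X.O./..X.]+0 (0,1)[.XO./..X.]+0 (0,3)[..OX/..X.]+0 (1,0)[..O./X.X.]+0 (1,1)[..O./.XX.]+1* (1,3)[..O./..XX]+0
p2 O@[..O./.XX.]: (0,0)[O.O./.XX.]-1* (0,1)[.OO./.XX.]-1 (0,3)[..OO/.XX.]-1 (1,0)[..O./OXX.]-1 (1,3)[..O./.XXO]-1
p3 X@[O.O./.XX.]: (0,1)[OXO./.XX.]+1* (0,3)[O.OX/.XX.]-1 (1,0)[O.O./XXX.]+1 (1,3)[O.O./.XXX]+1
p4 O@[OXO./.XX.]: (0,3)[OXOO/.XX.]-1* (1,0)[OXO./OXX.]-1 (1,3)[OXO./.XXO]-1
p5 X@[OXOO/.XX.]: (1,0)[OXOO/XXX.]+1* (1,3)[OXOO/.XXX]+1
p6 O@[OXOO/XXX.] terminal -1; root [..O./..X.] d6

X winning at [..O./..X.]: True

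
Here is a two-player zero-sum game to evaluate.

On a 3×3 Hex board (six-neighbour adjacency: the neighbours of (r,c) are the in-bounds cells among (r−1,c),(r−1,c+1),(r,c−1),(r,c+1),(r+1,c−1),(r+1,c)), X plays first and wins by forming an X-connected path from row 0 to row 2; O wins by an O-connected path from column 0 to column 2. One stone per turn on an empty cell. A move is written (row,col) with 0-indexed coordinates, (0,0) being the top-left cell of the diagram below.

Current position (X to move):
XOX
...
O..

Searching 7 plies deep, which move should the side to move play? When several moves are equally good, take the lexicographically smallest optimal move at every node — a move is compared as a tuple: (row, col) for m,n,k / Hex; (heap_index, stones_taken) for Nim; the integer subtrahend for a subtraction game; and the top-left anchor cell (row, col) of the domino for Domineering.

X's best at [XOX/.../O..]: (1,2)

p1 X@[XOX/.../O..]: (1,0)[XOX/X../O..]-1 (1,1)[XOX/.X./O..]-1 (1,2)[XOX/..X/O..]+1* (2,1)[XOX/.../OX.]+1 (2,2)[XOX/.../O.X]-1
p2 O@[XOX/..X/O..]: (1,0)[XOX/O.X/O..]-1* (1,1)[XOX/.OX/O..]-1 (2,1)[XOX/..X/OO.]-1 (2,2)[XOX/..X/O.O]-1
p3 X@[XOX/O.X/O..]: (1,1)[XOX/OXX/O..]+1* (2,1)[XOX/O.X/OX.]+1 (2,2)[XOX/O.X/O.X]+1
p4 O@[XOX/OXX/O..]: (2,1)[XOX/OXX/OO.]-1* (2,2)[XOX/OXX/O.O]-1
p5 X@[XOX/OXX/OO.]: (2,2)[XOX/OXX/OOX]+1*
p6 O@[XOX/OXX/OOX] terminal -1; root [XOX/.../O..] d7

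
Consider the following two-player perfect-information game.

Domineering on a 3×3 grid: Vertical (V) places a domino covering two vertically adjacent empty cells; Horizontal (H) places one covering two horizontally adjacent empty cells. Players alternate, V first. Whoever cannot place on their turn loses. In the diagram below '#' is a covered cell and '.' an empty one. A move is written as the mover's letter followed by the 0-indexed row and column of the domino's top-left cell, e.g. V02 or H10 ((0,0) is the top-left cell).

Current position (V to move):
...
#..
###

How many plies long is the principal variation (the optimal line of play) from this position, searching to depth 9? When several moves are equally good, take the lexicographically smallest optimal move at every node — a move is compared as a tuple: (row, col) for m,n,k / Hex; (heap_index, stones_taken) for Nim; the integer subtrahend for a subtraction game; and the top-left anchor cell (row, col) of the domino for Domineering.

[.../#../###] V move#1: V01:+1/.#./##./###*, V02:-1/..#/#.#/###
[.#./##./###] end (terminal -1, H#2); searched .../#../### to 9

PV length from [.../#../###]: 1 ply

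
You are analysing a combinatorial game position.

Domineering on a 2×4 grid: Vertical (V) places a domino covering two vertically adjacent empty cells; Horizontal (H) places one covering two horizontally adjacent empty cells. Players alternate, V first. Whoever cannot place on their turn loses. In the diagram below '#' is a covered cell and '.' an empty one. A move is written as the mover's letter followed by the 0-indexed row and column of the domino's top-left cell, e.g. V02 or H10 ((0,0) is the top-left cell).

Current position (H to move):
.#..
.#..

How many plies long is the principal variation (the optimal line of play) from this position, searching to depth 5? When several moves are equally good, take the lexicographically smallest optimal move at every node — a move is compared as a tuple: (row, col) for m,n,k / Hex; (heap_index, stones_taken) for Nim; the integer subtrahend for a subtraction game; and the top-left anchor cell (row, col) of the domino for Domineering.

PV length from [.#../.#..]: 3 plies

p1 H@[.#../.#..]: H02[.###/.#..]+1* H12[.#../.###]+1
p2 V@[.###/.#..]: V00[####/##..]-1*
p3 H@[####/##..]: H12[####/####]+1*
p4 V@[####/####] terminal -1; root [.#../.#..] d5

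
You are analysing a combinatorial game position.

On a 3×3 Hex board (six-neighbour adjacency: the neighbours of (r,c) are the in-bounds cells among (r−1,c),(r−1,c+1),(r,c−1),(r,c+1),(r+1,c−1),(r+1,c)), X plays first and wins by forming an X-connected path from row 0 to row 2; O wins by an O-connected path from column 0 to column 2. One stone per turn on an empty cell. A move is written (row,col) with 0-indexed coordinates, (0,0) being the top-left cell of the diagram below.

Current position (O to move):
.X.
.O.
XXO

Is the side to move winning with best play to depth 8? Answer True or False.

O winning at [.X./.O./XXO]: True

ply 1, O at .X./.O./XXO | (0,0)=-1→OX./.O./XXO; (0,2)=-1→.XO/.O./XXO; (1,0)=+1→.X./OO./XXO*; (1,2)=-1→.X./.OO/XXO
ply 2, X at .X./OO./XXO | (0,0)=-1→XX./OO./XXO*; (0,2)=-1→.XX/OO./XXO; (1,2)=-1→.X./OOX/XXO
ply 3, O at XX./OO./XXO | (0,2)=+1→XXO/OO./XXO*; (1,2)=+1→XX./OOO/XXO
ply 4: XXO/OO./XXO is terminal -1 (X); from .X./.O./XXO depth 8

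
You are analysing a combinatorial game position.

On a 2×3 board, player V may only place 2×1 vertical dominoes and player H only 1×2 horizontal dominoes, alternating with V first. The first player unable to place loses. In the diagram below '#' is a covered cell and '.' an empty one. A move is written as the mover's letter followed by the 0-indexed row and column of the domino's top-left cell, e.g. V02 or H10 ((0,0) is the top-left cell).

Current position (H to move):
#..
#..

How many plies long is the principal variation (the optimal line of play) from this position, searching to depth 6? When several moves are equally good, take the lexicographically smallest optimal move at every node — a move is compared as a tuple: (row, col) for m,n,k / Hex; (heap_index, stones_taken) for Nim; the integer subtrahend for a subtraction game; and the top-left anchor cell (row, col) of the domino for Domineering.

PV length from [#../#..]: 1 ply

[#../#..] H move#1: H01:+1/###/#..*, H11:+1/#../###
[###/#..] end (terminal -1, V#2); searched #../#.. to 6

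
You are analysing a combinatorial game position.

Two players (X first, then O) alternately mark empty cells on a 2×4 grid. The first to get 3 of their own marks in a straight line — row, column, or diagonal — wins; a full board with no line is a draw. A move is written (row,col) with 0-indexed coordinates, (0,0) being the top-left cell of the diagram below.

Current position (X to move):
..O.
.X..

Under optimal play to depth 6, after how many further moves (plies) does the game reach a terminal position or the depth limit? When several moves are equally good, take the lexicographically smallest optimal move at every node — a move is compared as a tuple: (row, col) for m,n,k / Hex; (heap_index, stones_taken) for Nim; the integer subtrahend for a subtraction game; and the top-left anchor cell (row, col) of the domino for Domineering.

PV length from [..O./.X..]: 5 plies

p1 X@[..O./.X..]: (0,0)[X.O./.X..]+0 (0,1)[.XO./.X..]+0 (0,3)[..OX/.X..]+0 (1,0)[..O./XX..]+0 (1,2)[..O./.XX.]+1* (1,3)[..O./.X.X]+0
p2 O@[..O./.XX.]: (0,0)[O.O./.XX.]-1* (0,1)[.OO./.XX.]-1 (0,3)[..OO/.XX.]-1 (1,0)[..O./OXX.]-1 (1,3)[..O./.XXO]-1
p3 X@[O.O./.XX.]: (0,1)[OXO./.XX.]+1* (0,3)[O.OX/.XX.]-1 (1,0)[O.O./XXX.]+1 (1,3)[O.O./.XXX]+1
p4 O@[OXO./.XX.]: (0,3)[OXOO/.XX.]-1* (1,0)[OXO./OXX.]-1 (1,3)[OXO./.XXO]-1
p5 X@[OXOO/.XX.]: (1,0)[OXOO/XXX.]+1* (1,3)[OXOO/.XXX]+1
p6 O@[OXOO/XXX.] terminal -1; root [..O./.X..] d6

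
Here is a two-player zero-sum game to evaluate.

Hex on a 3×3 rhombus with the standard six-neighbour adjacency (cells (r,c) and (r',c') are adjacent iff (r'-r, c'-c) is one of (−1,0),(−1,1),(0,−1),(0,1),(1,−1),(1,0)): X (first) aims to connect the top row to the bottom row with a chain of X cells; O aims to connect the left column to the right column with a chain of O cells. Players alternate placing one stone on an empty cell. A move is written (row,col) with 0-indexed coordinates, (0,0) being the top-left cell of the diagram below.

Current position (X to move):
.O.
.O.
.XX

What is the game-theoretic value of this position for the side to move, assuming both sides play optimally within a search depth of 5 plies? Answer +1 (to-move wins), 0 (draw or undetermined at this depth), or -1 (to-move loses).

p1 X@[.O./.O./.XX]: (0,0)[XO./.O./.XX]-1* (0,2)[.OX/.O./.XX]-1 (1,0)[.O./XO./.XX]-1 (1,2)[.O./.OX/.XX]-1 (2,0)[.O./.O./XXX]-1
p2 O@[XO./.O./.XX]: (0,2)[XOO/.O./.XX]+1* (1,0)[XO./OO./.XX]+1 (1,2)[XO./.OO/.XX]+1 (2,0)[XO./.O./OXX]+1
p3 X@[XOO/.O./.XX]: (1,0)[XOO/XO./.XX]-1* (1,2)[XOO/.OX/.XX]-1 (2,0)[XOO/.O./XXX]-1
p4 O@[XOO/XO./.XX]: (1,2)[XOO/XOO/.XX]-1 (2,0)[XOO/XO./OXX]+1*
p5 X@[XOO/XO./OXX] terminal -1; root [.O./.O./.XX] d5

value(.O./.O./.XX, X) = -1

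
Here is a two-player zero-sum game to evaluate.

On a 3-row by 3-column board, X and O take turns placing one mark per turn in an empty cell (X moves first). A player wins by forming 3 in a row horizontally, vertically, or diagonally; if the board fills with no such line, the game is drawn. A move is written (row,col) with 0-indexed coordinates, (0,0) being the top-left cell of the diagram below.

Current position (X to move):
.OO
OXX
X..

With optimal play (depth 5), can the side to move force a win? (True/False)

p1 X@[.OO/OXX/X..]: (0,0)[XOO/OXX/X..]+0* (2,1)[.OO/OXX/XX.]-1 (2,2)[.OO/OXX/X.X]-1
p2 O@[XOO/OXX/X..]: (2,1)[XOO/OXX/XO.]-1 (2,2)[XOO/OXX/X.O]+0*
p3 X@[XOO/OXX/X.O]: (2,1)[XOO/OXX/XXO]+0*
p4 O@[XOO/OXX/XXO] terminal +0; root [.OO/OXX/X..] d5

X winning at [.OO/OXX/X..]: False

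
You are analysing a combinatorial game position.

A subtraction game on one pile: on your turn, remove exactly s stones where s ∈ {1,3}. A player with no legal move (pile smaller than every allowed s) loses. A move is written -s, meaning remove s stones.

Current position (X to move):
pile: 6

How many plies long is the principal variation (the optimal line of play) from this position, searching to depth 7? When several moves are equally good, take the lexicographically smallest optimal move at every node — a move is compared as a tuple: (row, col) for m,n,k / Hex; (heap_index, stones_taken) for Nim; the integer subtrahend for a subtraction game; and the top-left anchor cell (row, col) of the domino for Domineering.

PV length from [6]: 6 plies

ply 1, X at 6 | -1=-1→5*; -3=-1→3
ply 2, O at 5 | -1=+1→4*; -3=+1→2
ply 3, X at 4 | -1=-1→3*; -3=-1→1
ply 4, O at 3 | -1=+1→2*; -3=+1→0
ply 5, X at 2 | -1=-1→1*
ply 6, O at 1 | -1=+1→0*
ply 7: 0 is terminal -1 (X); from 6 depth 7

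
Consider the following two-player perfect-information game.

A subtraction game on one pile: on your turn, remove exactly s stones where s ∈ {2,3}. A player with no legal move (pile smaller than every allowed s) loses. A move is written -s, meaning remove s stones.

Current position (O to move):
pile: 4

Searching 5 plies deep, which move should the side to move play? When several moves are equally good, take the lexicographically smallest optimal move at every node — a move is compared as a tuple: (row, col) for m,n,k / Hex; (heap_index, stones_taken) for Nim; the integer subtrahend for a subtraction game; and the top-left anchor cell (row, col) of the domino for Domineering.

p1 O@[4]: -2[2]-1 -3[1]+1*
p2 X@[1] terminal -1; root [4] d5

O's best at [4]: -3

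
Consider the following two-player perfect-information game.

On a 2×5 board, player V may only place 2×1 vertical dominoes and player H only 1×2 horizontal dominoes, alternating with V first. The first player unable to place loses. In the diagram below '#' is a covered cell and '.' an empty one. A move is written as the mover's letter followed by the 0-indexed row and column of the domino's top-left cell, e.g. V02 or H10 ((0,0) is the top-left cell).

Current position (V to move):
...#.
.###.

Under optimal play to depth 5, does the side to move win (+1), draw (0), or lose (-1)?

value(...#./.###., V) = +1

[...#./.###.] V move#1: V00:+1/#..#./####.*, V04:-1/...##/.####
[#..#./####.] H move#2: H01:-1/####./####.*
[####./####.] V move#3: V04:+1/#####/#####*
[#####/#####] end (terminal -1, H#4); searched ...#./.###. to 5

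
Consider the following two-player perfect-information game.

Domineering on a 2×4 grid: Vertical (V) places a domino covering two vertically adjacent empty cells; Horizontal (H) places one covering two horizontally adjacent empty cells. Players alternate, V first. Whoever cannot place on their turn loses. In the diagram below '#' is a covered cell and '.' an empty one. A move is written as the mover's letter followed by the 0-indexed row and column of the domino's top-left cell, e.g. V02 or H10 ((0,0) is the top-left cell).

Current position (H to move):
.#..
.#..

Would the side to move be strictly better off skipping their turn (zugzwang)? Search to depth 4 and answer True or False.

p1 H@[.#../.#..]: H02[.###/.#..]+1* H12[.#../.###]+1
p2 V@[.###/.#..]: V00[####/##..]-1*
p3 H@[####/##..]: H12[####/####]+1*
p4 V@[####/####] terminal -1; root [.#../.#..] d4
if H skipped the turn, V would face:
~ p1 V@[.#../.#..]: V00[##../##..]-1 V02[.##./.##.]+1* V03[.#.#/.#.#]+1
~ p2 H@[.##./.##.] terminal -1; root [.#../.#..] d4
compare (H): move=+1 vs pass=-1

zugzwang(.#../.#.., H) = False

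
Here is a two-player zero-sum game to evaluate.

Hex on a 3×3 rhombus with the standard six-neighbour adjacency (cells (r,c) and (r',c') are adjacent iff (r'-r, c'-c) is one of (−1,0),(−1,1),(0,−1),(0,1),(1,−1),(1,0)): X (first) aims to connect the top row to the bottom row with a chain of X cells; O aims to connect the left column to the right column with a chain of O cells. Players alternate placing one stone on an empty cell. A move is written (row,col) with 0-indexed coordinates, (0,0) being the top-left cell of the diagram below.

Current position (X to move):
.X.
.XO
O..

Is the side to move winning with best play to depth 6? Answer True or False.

X winning at [.X./.XO/O..]: True

p1 X@[.X./.XO/O..]: (0,0)[XX./.XO/O..]-1 (0,2)[.XX/.XO/O..]-1 (1,0)[.X./XXO/O..]-1 (2,1)[.X./.XO/OX.]+1* (2,2)[.X./.XO/O.X]-1
p2 O@[.X./.XO/OX.] terminal -1; root [.X./.XO/O..] d6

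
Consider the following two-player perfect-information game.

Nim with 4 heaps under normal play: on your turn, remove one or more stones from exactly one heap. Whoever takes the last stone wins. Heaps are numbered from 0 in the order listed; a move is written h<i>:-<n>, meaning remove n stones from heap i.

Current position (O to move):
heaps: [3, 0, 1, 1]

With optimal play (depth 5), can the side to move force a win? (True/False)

p1 O@[(3,0,1,1)]: h0:-1[(2,0,1,1)]-1 h0:-2[(1,0,1,1)]-1 h0:-3[(0,0,1,1)]+1* h2:-1[(3,0,0,1)]-1 h3:-1[(3,0,1,0)]-1
p2 X@[(0,0,1,1)]: h2:-1[(0,0,0,1)]-1* h3:-1[(0,0,1,0)]-1
p3 O@[(0,0,0,1)]: h3:-1[(0,0,0,0)]+1*
p4 X@[(0,0,0,0)] terminal -1; root [(3,0,1,1)] d5

O winning at [(3,0,1,1)]: True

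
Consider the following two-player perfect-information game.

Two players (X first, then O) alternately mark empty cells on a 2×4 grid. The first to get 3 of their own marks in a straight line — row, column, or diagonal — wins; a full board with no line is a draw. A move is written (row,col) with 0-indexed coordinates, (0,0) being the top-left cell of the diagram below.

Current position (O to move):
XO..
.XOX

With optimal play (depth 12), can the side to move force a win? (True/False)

[XO../.XOX] O move#1: (0,2):+0/XOO./.XOX*, (0,3):+0/XO.O/.XOX, (1,0):+0/XO../OXOX
[XOO./.XOX] X move#2: (0,3):+0/XOOX/.XOX*, (1,0):-1/XOO./XXOX
[XOOX/.XOX] O move#3: (1,0):+0/XOOX/OXOX*
[XOOX/OXOX] end (terminal +0, X#4); searched XO../.XOX to 12

O winning at [XO../.XOX]: False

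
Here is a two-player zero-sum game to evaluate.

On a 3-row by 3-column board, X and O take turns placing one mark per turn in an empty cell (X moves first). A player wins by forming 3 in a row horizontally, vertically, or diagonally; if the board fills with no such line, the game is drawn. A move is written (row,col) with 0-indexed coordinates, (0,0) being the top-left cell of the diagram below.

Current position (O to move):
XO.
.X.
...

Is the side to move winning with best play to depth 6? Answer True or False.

O winning at [XO./.X./...]: False

ply 1, O at XO./.X./... | (0,2)=-1→XOO/.X./...*; (1,0)=-1→XO./OX./...; (1,2)=-1→XO./.XO/...; (2,0)=-1→XO./.X./O..; (2,1)=-1→XO./.X./.O.; (2,2)=-1→XO./.X./..O
ply 2, X at XOO/.X./... | (1,0)=+1→XOO/XX./...*; (1,2)=+1→XOO/.XX/...; (2,0)=+1→XOO/.X./X..; (2,1)=+0→XOO/.X./.X.; (2,2)=+1→XOO/.X./..X
ply 3, O at XOO/XX./... | (1,2)=-1→XOO/XXO/...*; (2,0)=-1→XOO/XX./O..; (2,1)=-1→XOO/XX./.O.; (2,2)=-1→XOO/XX./..O
ply 4, X at XOO/XXO/... | (2,0)=+1→XOO/XXO/X..*; (2,1)=-1→XOO/XXO/.X.; (2,2)=+1→XOO/XXO/..X
ply 5: XOO/XXO/X.. is terminal -1 (O); from XO./.X./... depth 6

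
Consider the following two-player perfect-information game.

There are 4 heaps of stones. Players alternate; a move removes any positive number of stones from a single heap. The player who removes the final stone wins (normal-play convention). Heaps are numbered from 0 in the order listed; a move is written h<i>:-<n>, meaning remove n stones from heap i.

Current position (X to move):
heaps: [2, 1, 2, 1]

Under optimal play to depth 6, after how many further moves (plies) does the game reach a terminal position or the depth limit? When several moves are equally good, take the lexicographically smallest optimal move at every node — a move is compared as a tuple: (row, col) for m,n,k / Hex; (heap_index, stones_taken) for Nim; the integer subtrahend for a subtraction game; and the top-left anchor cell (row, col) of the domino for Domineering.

PV length from [(2,1,2,1)]: 6 plies

p1 X@[(2,1,2,1)]: h0:-1[(1,1,2,1)]-1* h0:-2[(0,1,2,1)]-1 h1:-1[(2,0,2,1)]-1 h2:-1[(2,1,1,1)]-1 h2:-2[(2,1,0,1)]-1 h3:-1[(2,1,2,0)]-1
p2 O@[(1,1,2,1)]: h0:-1[(0,1,2,1)]-1 h1:-1[(1,0,2,1)]-1 h2:-1[(1,1,1,1)]+1* h2:-2[(1,1,0,1)]-1 h3:-1[(1,1,2,0)]-1
p3 X@[(1,1,1,1)]: h0:-1[(0,1,1,1)]-1* h1:-1[(1,0,1,1)]-1 h2:-1[(1,1,0,1)]-1 h3:-1[(1,1,1,0)]-1
p4 O@[(0,1,1,1)]: h1:-1[(0,0,1,1)]+1* h2:-1[(0,1,0,1)]+1 h3:-1[(0,1,1,0)]+1
p5 X@[(0,0,1,1)]: h2:-1[(0,0,0,1)]-1* h3:-1[(0,0,1,0)]-1
p6 O@[(0,0,0,1)]: h3:-1[(0,0,0,0)]+1*
p7 X@[(0,0,0,0)] terminal -1; root [(2,1,2,1)] d6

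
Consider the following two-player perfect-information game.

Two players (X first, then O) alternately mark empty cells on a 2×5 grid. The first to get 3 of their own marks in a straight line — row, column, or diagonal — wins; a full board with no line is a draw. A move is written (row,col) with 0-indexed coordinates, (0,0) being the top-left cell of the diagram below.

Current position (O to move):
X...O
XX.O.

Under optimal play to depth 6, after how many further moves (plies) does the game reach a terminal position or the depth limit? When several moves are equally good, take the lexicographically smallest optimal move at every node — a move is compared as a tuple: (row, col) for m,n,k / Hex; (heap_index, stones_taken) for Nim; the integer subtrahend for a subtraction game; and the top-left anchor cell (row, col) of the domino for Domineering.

PV length from [X...O/XX.O.]: 5 plies

[X...O/XX.O.] O move#1: (0,1):-1/XO..O/XX.O., (0,2):-1/X.O.O/XX.O., (0,3):-1/X..OO/XX.O., (1,2):+0/X...O/XXOO.*, (1,4):-1/X...O/XX.OO
[X...O/XXOO.] X move#2: (0,1):-1/XX..O/XXOO., (0,2):-1/X.X.O/XXOO., (0,3):-1/X..XO/XXOO., (1,4):+0/X...O/XXOOX*
[X...O/XXOOX] O move#3: (0,1):+0/XO..O/XXOOX*, (0,2):+0/X.O.O/XXOOX, (0,3):+0/X..OO/XXOOX
[XO..O/XXOOX] X move#4: (0,2):+0/XOX.O/XXOOX*, (0,3):+0/XO.XO/XXOOX
[XOX.O/XXOOX] O move#5: (0,3):+0/XOXOO/XXOOX*
[XOXOO/XXOOX] end (terminal +0, X#6); searched X...O/XX.O. to 6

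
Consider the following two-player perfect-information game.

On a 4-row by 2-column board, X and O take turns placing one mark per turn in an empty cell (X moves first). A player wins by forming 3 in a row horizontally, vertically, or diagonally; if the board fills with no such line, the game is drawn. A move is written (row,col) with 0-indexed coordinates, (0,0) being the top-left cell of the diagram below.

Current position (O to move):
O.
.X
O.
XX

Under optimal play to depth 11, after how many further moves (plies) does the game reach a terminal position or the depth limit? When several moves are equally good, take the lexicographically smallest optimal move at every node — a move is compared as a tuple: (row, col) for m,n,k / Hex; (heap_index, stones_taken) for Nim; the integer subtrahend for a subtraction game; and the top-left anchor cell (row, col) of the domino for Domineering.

PV length from [O./.X/O./XX]: 1 ply

[O./.X/O./XX] O move#1: (0,1):-1/OO/.X/O./XX, (1,0):+1/O./OX/O./XX*, (2,1):+0/O./.X/OO/XX
[O./OX/O./XX] end (terminal -1, X#2); searched O./.X/O./XX to 11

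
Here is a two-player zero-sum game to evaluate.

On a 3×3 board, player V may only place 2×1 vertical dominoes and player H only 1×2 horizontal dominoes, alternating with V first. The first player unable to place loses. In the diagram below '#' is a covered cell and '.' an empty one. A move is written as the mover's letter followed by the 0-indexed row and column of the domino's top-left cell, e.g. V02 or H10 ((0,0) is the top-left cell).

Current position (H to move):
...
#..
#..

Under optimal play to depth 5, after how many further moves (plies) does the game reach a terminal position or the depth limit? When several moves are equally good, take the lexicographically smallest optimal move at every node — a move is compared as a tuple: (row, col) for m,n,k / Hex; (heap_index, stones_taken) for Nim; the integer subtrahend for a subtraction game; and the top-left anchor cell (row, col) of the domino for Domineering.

ply 1, H at .../#../#.. | H00=-1→##./#../#..; H01=-1→.##/#../#..; H11=+1→.../###/#..*; H21=-1→.../#../###
ply 2: .../###/#.. is terminal -1 (V); from .../#../#.. depth 5

PV length from [.../#../#..]: 1 ply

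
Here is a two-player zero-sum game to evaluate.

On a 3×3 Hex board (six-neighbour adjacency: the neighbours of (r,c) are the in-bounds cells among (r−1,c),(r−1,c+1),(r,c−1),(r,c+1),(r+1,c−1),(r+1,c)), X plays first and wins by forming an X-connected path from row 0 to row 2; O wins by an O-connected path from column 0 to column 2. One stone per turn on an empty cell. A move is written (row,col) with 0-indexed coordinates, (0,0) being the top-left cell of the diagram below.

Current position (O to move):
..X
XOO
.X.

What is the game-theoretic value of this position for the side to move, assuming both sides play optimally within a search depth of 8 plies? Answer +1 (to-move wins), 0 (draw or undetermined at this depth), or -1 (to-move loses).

p1 O@[..X/XOO/.X.]: (0,0)[O.X/XOO/.X.]+1* (0,1)[.OX/XOO/.X.]+1 (2,0)[..X/XOO/OX.]+1 (2,2)[..X/XOO/.XO]-1
p2 X@[O.X/XOO/.X.]: (0,1)[OXX/XOO/.X.]-1* (2,0)[O.X/XOO/XX.]-1 (2,2)[O.X/XOO/.XX]-1
p3 O@[OXX/XOO/.X.]: (2,0)[OXX/XOO/OX.]+1* (2,2)[OXX/XOO/.XO]-1
p4 X@[OXX/XOO/OX.] terminal -1; root [..X/XOO/.X.] d8

value(..X/XOO/.X., O) = +1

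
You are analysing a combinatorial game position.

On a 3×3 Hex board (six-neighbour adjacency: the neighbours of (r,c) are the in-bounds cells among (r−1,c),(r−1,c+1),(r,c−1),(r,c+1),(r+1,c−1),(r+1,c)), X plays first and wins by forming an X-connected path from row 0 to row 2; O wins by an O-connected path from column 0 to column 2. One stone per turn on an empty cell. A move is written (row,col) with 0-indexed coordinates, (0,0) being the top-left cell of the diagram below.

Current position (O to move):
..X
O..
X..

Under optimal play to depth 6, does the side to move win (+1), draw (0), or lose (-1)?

p1 O@[..X/O../X..]: (0,0)[O.X/O../X..]-1* (0,1)[.OX/O../X..]-1 (1,1)[..X/OO./X..]-1 (1,2)[..X/O.O/X..]-1 (2,1)[..X/O../XO.]-1 (2,2)[..X/O../X.O]-1
p2 X@[O.X/O../X..]: (0,1)[OXX/O../X..]+1* (1,1)[O.X/OX./X..]+1 (1,2)[O.X/O.X/X..]+1 (2,1)[O.X/O../XX.]+1 (2,2)[O.X/O../X.X]+1
p3 O@[OXX/O../X..]: (1,1)[OXX/OO./X..]-1* (1,2)[OXX/O.O/X..]-1 (2,1)[OXX/O../XO.]-1 (2,2)[OXX/O../X.O]-1
p4 X@[OXX/OO./X..]: (1,2)[OXX/OOX/X..]+1* (2,1)[OXX/OO./XX.]-1 (2,2)[OXX/OO./X.X]-1
p5 O@[OXX/OOX/X..]: (2,1)[OXX/OOX/XO.]-1* (2,2)[OXX/OOX/X.O]-1
p6 X@[OXX/OOX/XO.]: (2,2)[OXX/OOX/XOX]+1*
p7 O@[OXX/OOX/XOX] terminal -1; root [..X/O../X..] d6

value(..X/O../X.., O) = -1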